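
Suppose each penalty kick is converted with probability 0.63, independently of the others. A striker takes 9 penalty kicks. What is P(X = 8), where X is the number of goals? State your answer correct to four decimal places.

0.0826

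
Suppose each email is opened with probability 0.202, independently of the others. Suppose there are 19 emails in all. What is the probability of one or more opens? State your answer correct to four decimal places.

0.9863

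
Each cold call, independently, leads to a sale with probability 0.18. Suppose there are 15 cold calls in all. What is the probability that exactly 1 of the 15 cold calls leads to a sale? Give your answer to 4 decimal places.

0.1678

X ~ Binomial(n=15, p=0.18).
P(X=1) = C(15,1) · p^1 · (1−p)^14
= 15 · 0.18 · 0.062143 = 0.167787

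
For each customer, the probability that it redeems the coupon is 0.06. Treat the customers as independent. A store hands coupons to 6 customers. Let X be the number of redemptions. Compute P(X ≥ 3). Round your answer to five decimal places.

0.00376

X ~ Binomial(6, 0.06); P(X ≥ 3) = Σ C(6,k) p^k (1−p)^(6−k) over k:
  k=3: C(6,3)·0.06^3·0.94^3 = 0.0035881
  k=4: C(6,4)·0.06^4·0.94^2 = 0.0001718
  k=5: C(6,5)·0.06^5·0.94^1 = 0.0000044
  k=6: C(6,6)·0.06^6·0.94^0 = 0.0000000
Total = 0.0037643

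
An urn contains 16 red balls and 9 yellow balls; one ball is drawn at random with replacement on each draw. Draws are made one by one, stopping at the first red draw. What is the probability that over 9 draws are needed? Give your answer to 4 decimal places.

0.0001

Y = number of draws to the first success; geometric, p = 0.64.
P(Y > 9) = P(first 9 all fail) = (1−p)^9 = 0.000102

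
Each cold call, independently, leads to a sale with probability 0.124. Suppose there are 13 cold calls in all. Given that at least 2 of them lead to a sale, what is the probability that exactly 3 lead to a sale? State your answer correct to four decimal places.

0.2949

X ~ Binomial(13, 0.124). Want P(X=3 | X≥2) = P(X=3) / P(X≥2).
P(X=3) = C(13,3)·0.124^3·0.876^10 = 0.145102
P(X≥2) = 1 − 0.178877 − 0.329166 = 0.491958
Ratio = 0.145102 / 0.491958 = 0.294947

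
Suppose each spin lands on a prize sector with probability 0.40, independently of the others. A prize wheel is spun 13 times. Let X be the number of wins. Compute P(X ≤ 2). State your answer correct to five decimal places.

0.05790

X ~ Binomial(13, 0.40); P(X ≤ 2) = Σ C(13,k) p^k (1−p)^(13−k) over k:
  k=0: C(13,0)·0.40^0·0.60^13 = 0.0013061
  k=1: C(13,1)·0.40^1·0.60^12 = 0.0113193
  k=2: C(13,2)·0.40^2·0.60^11 = 0.0452771
Total = 0.0579024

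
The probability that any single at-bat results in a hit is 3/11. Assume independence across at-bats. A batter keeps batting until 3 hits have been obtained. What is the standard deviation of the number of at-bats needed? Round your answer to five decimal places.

5.41603

Y = total at-bats until the third success; negative binomial with r=3, p=0.272727.
SD(Y) = √[r(1−p)/p²] = √(29.3333333) = 5.4160256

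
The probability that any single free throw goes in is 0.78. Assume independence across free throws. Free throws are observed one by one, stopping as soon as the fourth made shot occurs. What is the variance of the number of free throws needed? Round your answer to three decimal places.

1.446

Y = total free throws until the fourth success; negative binomial with r=4, p=0.78.
Var(Y) = r(1−p)/p² = 4·0.22 / 0.78² = 1.44642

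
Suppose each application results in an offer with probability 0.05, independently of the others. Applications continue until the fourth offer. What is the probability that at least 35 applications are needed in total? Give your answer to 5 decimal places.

Needing more than 34 applications ⇔ fewer than 4 successes in the first 34. With X ~ Binomial(34, 0.05), P(Y > 34) = P(X ≤ 3).
  k=0: C(34,0)·0.05^0·0.95^34 = 0.1748246
  k=1: C(34,1)·0.05^1·0.95^33 = 0.3128440
  k=2: C(34,2)·0.05^2·0.95^32 = 0.2716804
  k=3: C(34,3)·0.05^3·0.95^31 = 0.1525223
P(X ≤ 3) = 0.9118713

0.91187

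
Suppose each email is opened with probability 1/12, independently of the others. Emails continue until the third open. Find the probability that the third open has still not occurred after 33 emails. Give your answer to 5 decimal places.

Needing more than 33 emails ⇔ fewer than 3 successes in the first 33. With X ~ Binomial(33, 0.083333), P(Y > 33) = P(X ≤ 2).
  k=0: C(33,0)·0.083333^0·0.916667^33 = 0.0566210
  k=1: C(33,1)·0.083333^1·0.916667^32 = 0.1698630
  k=2: C(33,2)·0.083333^2·0.916667^31 = 0.2470734
P(X ≤ 2) = 0.4735574

0.47356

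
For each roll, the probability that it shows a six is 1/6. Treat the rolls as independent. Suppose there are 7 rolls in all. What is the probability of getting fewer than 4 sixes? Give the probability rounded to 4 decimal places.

0.9824

X ~ Binomial(7, 0.166667); P(X ≤ 3) = Σ C(7,k) p^k (1−p)^(7−k) over k:
  k=0: C(7,0)·0.166667^0·0.833333^7 = 0.279082
  k=1: C(7,1)·0.166667^1·0.833333^6 = 0.390714
  k=2: C(7,2)·0.166667^2·0.833333^5 = 0.234429
  k=3: C(7,3)·0.166667^3·0.833333^4 = 0.078143
Total = 0.982367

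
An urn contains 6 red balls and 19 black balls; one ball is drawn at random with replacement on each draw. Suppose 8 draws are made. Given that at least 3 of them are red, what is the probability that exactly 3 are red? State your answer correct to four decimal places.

X ~ Binomial(8, 0.24). Want P(X=3 | X≥3) = P(X=3) / P(X≥3).
P(X=3) = C(8,3)·0.24^3·0.76^5 = 0.196286
P(X≥3) = 1 − 0.111303 − 0.281188 − 0.310786 = 0.296722
Ratio = 0.196286 / 0.296722 = 0.661515

0.6615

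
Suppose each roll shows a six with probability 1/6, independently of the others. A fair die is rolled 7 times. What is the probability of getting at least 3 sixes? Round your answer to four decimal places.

X ~ Binomial(7, 0.166667); P(X ≥ 3) = Σ C(7,k) p^k (1−p)^(7−k) over k:
  k=3: C(7,3)·0.166667^3·0.833333^4 = 0.078143
  k=4: C(7,4)·0.166667^4·0.833333^3 = 0.015629
  k=5: C(7,5)·0.166667^5·0.833333^2 = 0.001875
  k=6: C(7,6)·0.166667^6·0.833333^1 = 0.000125
  k=7: C(7,7)·0.166667^7·0.833333^0 = 0.000004
Total = 0.095775

0.0958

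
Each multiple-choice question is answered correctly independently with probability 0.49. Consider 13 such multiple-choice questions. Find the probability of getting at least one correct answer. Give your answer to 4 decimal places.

0.9998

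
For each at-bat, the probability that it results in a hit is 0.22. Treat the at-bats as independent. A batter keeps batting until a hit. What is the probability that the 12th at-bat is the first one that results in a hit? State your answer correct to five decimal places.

Geometric (trials to first success), p = 0.22.
P(Y = 12) = (1−p)^11 · p = 0.065019 · 0.22 = 0.0143042

0.01430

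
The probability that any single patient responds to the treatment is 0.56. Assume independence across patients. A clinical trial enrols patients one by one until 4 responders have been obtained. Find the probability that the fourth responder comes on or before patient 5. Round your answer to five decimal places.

Finishing within 5 patients ⇔ at least 4 successes in the first 5. With X ~ Binomial(5, 0.56), P(Y ≤ 5) = 1 − P(X ≤ 3).
  k=0: C(5,0)·0.56^0·0.44^5 = 0.0164916
  k=1: C(5,1)·0.56^1·0.44^4 = 0.1049467
  k=2: C(5,2)·0.56^2·0.44^3 = 0.2671370
  k=3: C(5,3)·0.56^3·0.44^2 = 0.3399926
1 − 0.7285679 = 0.2714321

0.27143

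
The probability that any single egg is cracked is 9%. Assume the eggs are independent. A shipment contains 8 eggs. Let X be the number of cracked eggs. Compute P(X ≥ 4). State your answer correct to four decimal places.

0.0034

X ~ Binomial(8, 0.09); P(X ≥ 4) = Σ C(8,k) p^k (1−p)^(8−k) over k:
  k=4: C(8,4)·0.09^4·0.91^4 = 0.003149
  k=5: C(8,5)·0.09^5·0.91^3 = 0.000249
  k=6: C(8,6)·0.09^6·0.91^2 = 0.000012
  k=7: C(8,7)·0.09^7·0.91^1 = 0.000000
  k=8: C(8,8)·0.09^8·0.91^0 = 0.000000
Total = 0.003411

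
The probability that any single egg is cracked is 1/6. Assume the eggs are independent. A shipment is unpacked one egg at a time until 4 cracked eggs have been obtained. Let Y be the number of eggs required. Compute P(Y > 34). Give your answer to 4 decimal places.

0.1587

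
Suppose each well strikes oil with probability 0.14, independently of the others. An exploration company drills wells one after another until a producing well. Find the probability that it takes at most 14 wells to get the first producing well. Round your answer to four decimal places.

Y = number of wells to the first success; geometric, p = 0.14.
P(Y ≤ 14) = 1 − (1−p)^14 = 1 − 0.121054 = 0.878946

0.8789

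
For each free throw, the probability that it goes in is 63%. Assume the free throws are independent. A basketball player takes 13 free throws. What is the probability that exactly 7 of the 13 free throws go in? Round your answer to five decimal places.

X ~ Binomial(n=13, p=0.63).
P(X=7) = C(13,7) · p^7 · (1−p)^6
= 1716 · 0.03939 · 0.0025657 = 0.1734249

0.17342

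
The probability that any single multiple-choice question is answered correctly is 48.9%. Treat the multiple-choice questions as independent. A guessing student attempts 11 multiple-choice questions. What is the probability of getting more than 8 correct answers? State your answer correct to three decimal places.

X ~ Binomial(11, 0.489); P(X ≥ 9) = Σ C(11,k) p^k (1−p)^(11−k) over k:
  k=9: C(11,9)·0.489^9·0.511^2 = 0.02296
  k=10: C(11,10)·0.489^10·0.511^1 = 0.00439
  k=11: C(11,11)·0.489^11·0.511^0 = 0.00038
Total = 0.02774

0.028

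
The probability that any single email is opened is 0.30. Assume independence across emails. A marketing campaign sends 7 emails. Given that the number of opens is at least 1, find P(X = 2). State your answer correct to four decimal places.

0.3462

X ~ Binomial(7, 0.30). Want P(X=2 | X≥1) = P(X=2) / P(X≥1).
P(X=2) = C(7,2)·0.30^2·0.70^5 = 0.317652
P(X≥1) = 1 − 0.082354 = 0.917646
Ratio = 0.317652 / 0.917646 = 0.346160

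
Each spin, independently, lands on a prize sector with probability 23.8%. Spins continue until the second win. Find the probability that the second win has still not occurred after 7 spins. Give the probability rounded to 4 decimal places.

0.4753

Needing more than 7 spins ⇔ fewer than 2 successes in the first 7. With X ~ Binomial(7, 0.238), P(Y > 7) = P(X ≤ 1).
  k=0: C(7,0)·0.238^0·0.762^7 = 0.149171
  k=1: C(7,1)·0.238^1·0.762^6 = 0.326141
P(X ≤ 1) = 0.475312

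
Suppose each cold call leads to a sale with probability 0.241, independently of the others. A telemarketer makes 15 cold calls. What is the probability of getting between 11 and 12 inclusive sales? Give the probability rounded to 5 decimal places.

0.00008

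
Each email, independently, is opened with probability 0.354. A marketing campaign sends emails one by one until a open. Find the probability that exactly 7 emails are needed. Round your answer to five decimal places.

0.02573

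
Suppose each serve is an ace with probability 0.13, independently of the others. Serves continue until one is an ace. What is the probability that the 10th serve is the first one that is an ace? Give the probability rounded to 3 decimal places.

0.037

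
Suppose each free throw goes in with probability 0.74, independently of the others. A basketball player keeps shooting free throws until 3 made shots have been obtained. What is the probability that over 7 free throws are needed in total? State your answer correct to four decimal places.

0.0153

Needing more than 7 free throws ⇔ fewer than 3 successes in the first 7. With X ~ Binomial(7, 0.74), P(Y > 7) = P(X ≤ 2).
  k=0: C(7,0)·0.74^0·0.26^7 = 0.000080
  k=1: C(7,1)·0.74^1·0.26^6 = 0.001600
  k=2: C(7,2)·0.74^2·0.26^5 = 0.013663
P(X ≤ 2) = 0.015344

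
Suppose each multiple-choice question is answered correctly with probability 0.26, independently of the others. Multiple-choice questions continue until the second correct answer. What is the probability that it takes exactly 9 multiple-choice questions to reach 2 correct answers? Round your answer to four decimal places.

0.0657

Y = trial on which the second success occurs; negative binomial, r=2, p=0.26.
P(Y=9) = C(8,1) · p^2 · (1−p)^7
= 8 · 0.0676 · 0.12151 = 0.065714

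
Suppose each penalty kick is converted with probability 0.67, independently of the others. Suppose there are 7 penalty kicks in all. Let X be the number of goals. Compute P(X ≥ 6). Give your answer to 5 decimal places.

0.26957

X ~ Binomial(7, 0.67); P(X ≥ 6) = Σ C(7,k) p^k (1−p)^(7−k) over k:
  k=6: C(7,6)·0.67^6·0.33^1 = 0.2089589
  k=7: C(7,7)·0.67^7·0.33^0 = 0.0606071
Total = 0.2695660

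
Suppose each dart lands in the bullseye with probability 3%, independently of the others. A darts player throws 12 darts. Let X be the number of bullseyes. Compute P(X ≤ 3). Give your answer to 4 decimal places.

X ~ Binomial(12, 0.03); P(X ≤ 3) = Σ C(12,k) p^k (1−p)^(12−k) over k:
  k=0: C(12,0)·0.03^0·0.97^12 = 0.693842
  k=1: C(12,1)·0.03^1·0.97^11 = 0.257509
  k=2: C(12,2)·0.03^2·0.97^10 = 0.043803
  k=3: C(12,3)·0.03^3·0.97^9 = 0.004516
Total = 0.999670

0.9997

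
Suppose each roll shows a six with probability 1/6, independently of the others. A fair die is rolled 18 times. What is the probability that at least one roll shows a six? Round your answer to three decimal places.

0.962

P(at least one) = 1 − P(none) = 1 − (1 − 0.166667)^18
= 1 − 0.03756 = 0.96244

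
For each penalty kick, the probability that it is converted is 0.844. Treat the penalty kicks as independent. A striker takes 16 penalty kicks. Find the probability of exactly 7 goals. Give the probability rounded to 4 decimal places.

X ~ Binomial(n=16, p=0.844).
P(X=7) = C(16,7) · p^7 · (1−p)^9
= 11440 · 0.30507 · 5.4717e-08 = 0.000191

0.0002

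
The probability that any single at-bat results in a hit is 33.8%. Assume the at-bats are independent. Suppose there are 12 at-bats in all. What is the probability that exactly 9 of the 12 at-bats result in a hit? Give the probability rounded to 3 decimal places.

X ~ Binomial(n=12, p=0.338).
P(X=9) = C(12,9) · p^9 · (1−p)^3
= 220 · 5.7577e-05 · 0.29012 = 0.00367

0.004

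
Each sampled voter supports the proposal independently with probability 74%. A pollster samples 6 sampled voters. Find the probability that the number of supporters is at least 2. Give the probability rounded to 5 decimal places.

0.99442

X ~ Binomial(6, 0.74); P(X ≥ 2) = Σ C(6,k) p^k (1−p)^(6−k) over k:
  k=2: C(6,2)·0.74^2·0.26^4 = 0.0375360
  k=3: C(6,3)·0.74^3·0.26^3 = 0.1424443
  k=4: C(6,4)·0.74^4·0.26^2 = 0.3040639
  k=5: C(6,5)·0.74^5·0.26^1 = 0.3461650
  k=6: C(6,6)·0.74^6·0.26^0 = 0.1642065
Total = 0.9944158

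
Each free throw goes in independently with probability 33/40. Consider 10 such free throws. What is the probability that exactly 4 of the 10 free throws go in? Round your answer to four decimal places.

X ~ Binomial(n=10, p=0.825).
P(X=4) = C(10,4) · p^4 · (1−p)^6
= 210 · 0.46325 · 2.8723e-05 = 0.002794

0.0028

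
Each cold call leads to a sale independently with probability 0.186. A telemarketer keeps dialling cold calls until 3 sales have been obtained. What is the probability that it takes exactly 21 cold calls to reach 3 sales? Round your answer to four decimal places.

Y = trial on which the third success occurs; negative binomial, r=3, p=0.186.
P(Y=21) = C(20,2) · p^3 · (1−p)^18
= 190 · 0.0064349 · 0.024617 = 0.030098

0.0301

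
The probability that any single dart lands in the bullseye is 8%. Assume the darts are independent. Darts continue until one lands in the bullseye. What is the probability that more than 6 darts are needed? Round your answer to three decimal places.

0.606

Y = number of darts to the first success; geometric, p = 0.08.
P(Y > 6) = P(first 6 all fail) = (1−p)^6 = 0.60636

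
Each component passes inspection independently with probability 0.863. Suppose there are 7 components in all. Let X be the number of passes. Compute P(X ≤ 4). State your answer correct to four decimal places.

0.0586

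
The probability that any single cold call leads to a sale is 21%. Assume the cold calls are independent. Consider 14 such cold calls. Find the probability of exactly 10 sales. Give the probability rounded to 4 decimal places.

X ~ Binomial(n=14, p=0.21).
P(X=10) = C(14,10) · p^10 · (1−p)^4
= 1001 · 1.668e-07 · 0.3895 = 0.000065

0.0001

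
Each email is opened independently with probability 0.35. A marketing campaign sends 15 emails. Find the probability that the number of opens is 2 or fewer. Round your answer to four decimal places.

0.0617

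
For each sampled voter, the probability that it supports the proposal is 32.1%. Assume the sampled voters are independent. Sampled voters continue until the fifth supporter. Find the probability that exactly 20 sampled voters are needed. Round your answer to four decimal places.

Y = trial on which the fifth success occurs; negative binomial, r=5, p=0.321.
P(Y=20) = C(19,4) · p^5 · (1−p)^15
= 3876 · 0.0034082 · 0.0030064 = 0.039715

0.0397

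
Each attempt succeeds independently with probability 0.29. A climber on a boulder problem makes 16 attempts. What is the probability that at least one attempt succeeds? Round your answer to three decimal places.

P(at least one) = 1 − P(none) = 1 − (1 − 0.29)^16
= 1 − 0.00417 = 0.99583

0.996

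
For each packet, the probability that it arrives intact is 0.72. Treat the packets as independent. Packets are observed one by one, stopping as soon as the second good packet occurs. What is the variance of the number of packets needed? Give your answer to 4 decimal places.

Y = total packets until the second success; negative binomial with r=2, p=0.72.
Var(Y) = r(1−p)/p² = 2·0.28 / 0.72² = 1.080247

1.0802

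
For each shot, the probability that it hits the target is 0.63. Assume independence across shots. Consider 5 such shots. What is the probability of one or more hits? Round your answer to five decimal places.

0.99307

P(at least one) = 1 − P(none) = 1 − (1 − 0.63)^5
= 1 − 0.0069344 = 0.9930656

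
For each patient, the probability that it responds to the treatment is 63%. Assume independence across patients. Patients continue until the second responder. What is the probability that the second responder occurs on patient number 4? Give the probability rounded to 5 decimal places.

Y = trial on which the second success occurs; negative binomial, r=2, p=0.63.
P(Y=4) = C(3,1) · p^2 · (1−p)^2
= 3 · 0.3969 · 0.1369 = 0.1630068

0.16301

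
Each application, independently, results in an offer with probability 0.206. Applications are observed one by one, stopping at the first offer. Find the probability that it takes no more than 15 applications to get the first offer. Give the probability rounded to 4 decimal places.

0.9686

Y = number of applications to the first success; geometric, p = 0.206.
P(Y ≤ 15) = 1 − (1−p)^15 = 1 − 0.031427 = 0.968573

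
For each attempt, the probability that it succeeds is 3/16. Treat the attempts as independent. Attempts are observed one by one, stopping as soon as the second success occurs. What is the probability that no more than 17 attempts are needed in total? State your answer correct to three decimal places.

0.856

Finishing within 17 attempts ⇔ at least 2 successes in the first 17. With X ~ Binomial(17, 0.1875), P(Y ≤ 17) = 1 − P(X ≤ 1).
  k=0: C(17,0)·0.1875^0·0.8125^17 = 0.02931
  k=1: C(17,1)·0.1875^1·0.8125^16 = 0.11498
1 − 0.14429 = 0.85571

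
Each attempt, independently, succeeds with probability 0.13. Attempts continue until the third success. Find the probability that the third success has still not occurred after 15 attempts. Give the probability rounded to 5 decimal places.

0.69163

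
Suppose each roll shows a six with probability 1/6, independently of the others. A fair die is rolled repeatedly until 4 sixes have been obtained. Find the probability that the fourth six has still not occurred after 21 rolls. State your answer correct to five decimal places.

0.52690

Needing more than 21 rolls ⇔ fewer than 4 successes in the first 21. With X ~ Binomial(21, 0.166667), P(Y > 21) = P(X ≤ 3).
  k=0: C(21,0)·0.166667^0·0.833333^21 = 0.0217367
  k=1: C(21,1)·0.166667^1·0.833333^20 = 0.0912942
  k=2: C(21,2)·0.166667^2·0.833333^19 = 0.1825884
  k=3: C(21,3)·0.166667^3·0.833333^18 = 0.2312786
P(X ≤ 3) = 0.5268979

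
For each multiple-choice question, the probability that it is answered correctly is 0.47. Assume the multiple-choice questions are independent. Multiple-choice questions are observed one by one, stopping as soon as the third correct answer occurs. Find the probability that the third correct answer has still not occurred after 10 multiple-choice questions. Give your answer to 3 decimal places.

0.079

Needing more than 10 multiple-choice questions ⇔ fewer than 3 successes in the first 10. With X ~ Binomial(10, 0.47), P(Y > 10) = P(X ≤ 2).
  k=0: C(10,0)·0.47^0·0.53^10 = 0.00175
  k=1: C(10,1)·0.47^1·0.53^9 = 0.01551
  k=2: C(10,2)·0.47^2·0.53^8 = 0.06189
P(X ≤ 2) = 0.07915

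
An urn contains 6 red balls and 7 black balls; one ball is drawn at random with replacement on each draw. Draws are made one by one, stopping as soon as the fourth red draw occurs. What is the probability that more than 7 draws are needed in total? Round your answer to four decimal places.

0.5836

Needing more than 7 draws ⇔ fewer than 4 successes in the first 7. With X ~ Binomial(7, 0.461538), P(Y > 7) = P(X ≤ 3).
  k=0: C(7,0)·0.461538^0·0.538462^7 = 0.013125
  k=1: C(7,1)·0.461538^1·0.538462^6 = 0.078747
  k=2: C(7,2)·0.461538^2·0.538462^5 = 0.202492
  k=3: C(7,3)·0.461538^3·0.538462^4 = 0.289275
P(X ≤ 3) = 0.583639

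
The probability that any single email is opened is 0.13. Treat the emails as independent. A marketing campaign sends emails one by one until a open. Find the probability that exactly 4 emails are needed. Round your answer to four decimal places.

0.0856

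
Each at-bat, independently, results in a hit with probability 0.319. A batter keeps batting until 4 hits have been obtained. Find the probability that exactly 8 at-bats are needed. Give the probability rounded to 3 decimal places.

0.078

Y = trial on which the fourth success occurs; negative binomial, r=4, p=0.319.
P(Y=8) = C(7,3) · p^4 · (1−p)^4
= 35 · 0.010355 · 0.21507 = 0.07795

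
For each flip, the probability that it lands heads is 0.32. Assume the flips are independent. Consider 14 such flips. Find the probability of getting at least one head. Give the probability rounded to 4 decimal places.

P(at least one) = 1 − P(none) = 1 − (1 − 0.32)^14
= 1 − 0.004520 = 0.995480

0.9955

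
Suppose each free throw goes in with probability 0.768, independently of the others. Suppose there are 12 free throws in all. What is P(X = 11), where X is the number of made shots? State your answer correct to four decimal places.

0.1526

X ~ Binomial(n=12, p=0.768).
P(X=11) = C(12,11) · p^11 · (1−p)^1
= 12 · 0.054824 · 0.232 = 0.152631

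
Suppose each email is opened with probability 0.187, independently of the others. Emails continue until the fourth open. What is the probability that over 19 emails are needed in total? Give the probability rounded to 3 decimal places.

Needing more than 19 emails ⇔ fewer than 4 successes in the first 19. With X ~ Binomial(19, 0.187), P(Y > 19) = P(X ≤ 3).
  k=0: C(19,0)·0.187^0·0.813^19 = 0.01958
  k=1: C(19,1)·0.187^1·0.813^18 = 0.08555
  k=2: C(19,2)·0.187^2·0.813^17 = 0.17710
  k=3: C(19,3)·0.187^3·0.813^16 = 0.23083
P(X ≤ 3) = 0.51306

0.513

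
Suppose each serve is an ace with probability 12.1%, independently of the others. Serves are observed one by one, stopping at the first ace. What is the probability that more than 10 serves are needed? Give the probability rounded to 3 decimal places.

0.275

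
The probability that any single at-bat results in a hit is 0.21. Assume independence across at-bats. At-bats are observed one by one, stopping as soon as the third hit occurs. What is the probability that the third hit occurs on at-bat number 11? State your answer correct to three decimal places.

0.063

Y = trial on which the third success occurs; negative binomial, r=3, p=0.21.
P(Y=11) = C(10,2) · p^3 · (1−p)^8
= 45 · 0.009261 · 0.15171 = 0.06322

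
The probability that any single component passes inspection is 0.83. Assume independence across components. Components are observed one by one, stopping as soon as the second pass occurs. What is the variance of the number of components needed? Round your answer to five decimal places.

Y = total components until the second success; negative binomial with r=2, p=0.83.
Var(Y) = r(1−p)/p² = 2·0.17 / 0.83² = 0.4935404

0.49354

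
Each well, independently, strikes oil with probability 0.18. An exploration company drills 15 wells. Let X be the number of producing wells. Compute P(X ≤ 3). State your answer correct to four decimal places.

0.7218

X ~ Binomial(15, 0.18); P(X ≤ 3) = Σ C(15,k) p^k (1−p)^(15−k) over k:
  k=0: C(15,0)·0.18^0·0.82^15 = 0.050957
  k=1: C(15,1)·0.18^1·0.82^14 = 0.167787
  k=2: C(15,2)·0.18^2·0.82^13 = 0.257819
  k=3: C(15,3)·0.18^3·0.82^12 = 0.245242
Total = 0.721805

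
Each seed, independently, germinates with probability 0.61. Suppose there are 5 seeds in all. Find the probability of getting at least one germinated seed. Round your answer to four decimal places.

0.9910

P(at least one) = 1 − P(none) = 1 − (1 − 0.61)^5
= 1 − 0.009022 = 0.990978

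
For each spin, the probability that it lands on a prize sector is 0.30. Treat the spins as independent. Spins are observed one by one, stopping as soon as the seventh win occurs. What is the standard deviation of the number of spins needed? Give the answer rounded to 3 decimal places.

Y = total spins until the seventh success; negative binomial with r=7, p=0.30.
SD(Y) = √[r(1−p)/p²] = √(54.44444) = 7.37865

7.379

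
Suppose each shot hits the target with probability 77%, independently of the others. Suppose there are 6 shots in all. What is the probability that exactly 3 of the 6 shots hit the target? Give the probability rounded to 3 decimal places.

0.111

X ~ Binomial(n=6, p=0.77).
P(X=3) = C(6,3) · p^3 · (1−p)^3
= 20 · 0.45653 · 0.012167 = 0.11109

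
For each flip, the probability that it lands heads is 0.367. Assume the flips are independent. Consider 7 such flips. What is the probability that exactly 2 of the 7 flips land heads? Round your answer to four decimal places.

X ~ Binomial(n=7, p=0.367).
P(X=2) = C(7,2) · p^2 · (1−p)^5
= 21 · 0.13469 · 0.10163 = 0.287455

0.2875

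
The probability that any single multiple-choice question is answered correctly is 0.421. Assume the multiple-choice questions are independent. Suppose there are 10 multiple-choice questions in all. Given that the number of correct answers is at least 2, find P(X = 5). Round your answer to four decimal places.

X ~ Binomial(10, 0.421). Want P(X=5 | X≥2) = P(X=5) / P(X≥2).
P(X=5) = C(10,5)·0.421^5·0.579^5 = 0.216872
P(X≥2) = 1 − 0.004234 − 0.030789 = 0.964977
Ratio = 0.216872 / 0.964977 = 0.224743

0.2247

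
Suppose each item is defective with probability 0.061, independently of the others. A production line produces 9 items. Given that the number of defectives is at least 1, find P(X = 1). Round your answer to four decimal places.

0.7673

X ~ Binomial(9, 0.061). Want P(X=1 | X≥1) = P(X=1) / P(X≥1).
P(X=1) = C(9,1)·0.061^1·0.939^8 = 0.331816
P(X≥1) = 1 − 0.567532 = 0.432468
Ratio = 0.331816 / 0.432468 = 0.767261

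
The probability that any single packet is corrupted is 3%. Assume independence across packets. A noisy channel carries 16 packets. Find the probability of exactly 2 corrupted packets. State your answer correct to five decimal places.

X ~ Binomial(n=16, p=0.03).
P(X=2) = C(16,2) · p^2 · (1−p)^14
= 120 · 0.0009 · 0.65284 = 0.0705063

0.07051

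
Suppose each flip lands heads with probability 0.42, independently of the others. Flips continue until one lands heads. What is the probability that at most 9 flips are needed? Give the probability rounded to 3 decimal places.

0.993

Y = number of flips to the first success; geometric, p = 0.42.
P(Y ≤ 9) = 1 − (1−p)^9 = 1 − 0.00743 = 0.99257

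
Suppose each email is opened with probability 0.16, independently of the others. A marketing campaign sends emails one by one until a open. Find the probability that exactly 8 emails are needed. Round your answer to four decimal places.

0.0472

Geometric (trials to first success), p = 0.16.
P(Y = 8) = (1−p)^7 · p = 0.29509 · 0.16 = 0.047214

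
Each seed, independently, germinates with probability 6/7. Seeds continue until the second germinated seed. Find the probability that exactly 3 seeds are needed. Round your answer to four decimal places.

Y = trial on which the second success occurs; negative binomial, r=2, p=0.857143.
P(Y=3) = C(2,1) · p^2 · (1−p)^1
= 2 · 0.73469 · 0.14286 = 0.209913

0.2099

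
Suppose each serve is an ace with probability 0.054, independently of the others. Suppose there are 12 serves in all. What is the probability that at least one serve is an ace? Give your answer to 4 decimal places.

P(at least one) = 1 − P(none) = 1 − (1 − 0.054)^12
= 1 − 0.513681 = 0.486319

0.4863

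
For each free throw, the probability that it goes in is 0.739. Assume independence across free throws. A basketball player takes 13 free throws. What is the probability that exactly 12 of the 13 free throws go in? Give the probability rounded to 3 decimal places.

0.090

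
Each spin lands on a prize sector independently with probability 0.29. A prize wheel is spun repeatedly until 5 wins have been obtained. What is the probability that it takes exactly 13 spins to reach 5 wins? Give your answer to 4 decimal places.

Y = trial on which the fifth success occurs; negative binomial, r=5, p=0.29.
P(Y=13) = C(12,4) · p^5 · (1−p)^8
= 495 · 0.0020511 · 0.064575 = 0.065563

0.0656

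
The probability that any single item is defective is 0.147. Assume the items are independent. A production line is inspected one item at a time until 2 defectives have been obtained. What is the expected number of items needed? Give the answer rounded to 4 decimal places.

13.6054

Y = total items until the second success; negative binomial with r=2, p=0.147.
E[Y] = r / p = 2 / 0.147 = 13.605442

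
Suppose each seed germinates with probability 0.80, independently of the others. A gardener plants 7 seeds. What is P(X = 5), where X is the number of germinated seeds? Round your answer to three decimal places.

X ~ Binomial(n=7, p=0.80).
P(X=5) = C(7,5) · p^5 · (1−p)^2
= 21 · 0.32768 · 0.04 = 0.27525

0.275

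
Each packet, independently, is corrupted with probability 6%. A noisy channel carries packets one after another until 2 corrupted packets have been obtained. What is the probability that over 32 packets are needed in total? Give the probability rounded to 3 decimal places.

Needing more than 32 packets ⇔ fewer than 2 successes in the first 32. With X ~ Binomial(32, 0.06), P(Y > 32) = P(X ≤ 1).
  k=0: C(32,0)·0.06^0·0.94^32 = 0.13807
  k=1: C(32,1)·0.06^1·0.94^31 = 0.28201
P(X ≤ 1) = 0.42008

0.420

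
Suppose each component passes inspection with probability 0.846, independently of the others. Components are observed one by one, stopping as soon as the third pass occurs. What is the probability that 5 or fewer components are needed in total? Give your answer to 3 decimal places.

0.971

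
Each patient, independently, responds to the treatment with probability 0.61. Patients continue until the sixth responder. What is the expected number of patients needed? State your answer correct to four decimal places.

Y = total patients until the sixth success; negative binomial with r=6, p=0.61.
E[Y] = r / p = 6 / 0.61 = 9.836066

9.8361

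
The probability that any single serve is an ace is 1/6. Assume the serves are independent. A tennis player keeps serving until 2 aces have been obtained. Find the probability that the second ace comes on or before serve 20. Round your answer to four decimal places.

Finishing within 20 serves ⇔ at least 2 successes in the first 20. With X ~ Binomial(20, 0.166667), P(Y ≤ 20) = 1 − P(X ≤ 1).
  k=0: C(20,0)·0.166667^0·0.833333^20 = 0.026084
  k=1: C(20,1)·0.166667^1·0.833333^19 = 0.104336
1 − 0.130420 = 0.869580

0.8696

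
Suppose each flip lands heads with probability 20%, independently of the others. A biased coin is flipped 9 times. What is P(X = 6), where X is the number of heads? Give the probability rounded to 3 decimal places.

0.003

X ~ Binomial(n=9, p=0.20).
P(X=6) = C(9,6) · p^6 · (1−p)^3
= 84 · 6.4e-05 · 0.512 = 0.00275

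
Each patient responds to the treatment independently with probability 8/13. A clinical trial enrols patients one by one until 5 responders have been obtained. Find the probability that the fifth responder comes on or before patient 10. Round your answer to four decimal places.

0.8583

Finishing within 10 patients ⇔ at least 5 successes in the first 10. With X ~ Binomial(10, 0.615385), P(Y ≤ 10) = 1 − P(X ≤ 4).
  k=0: C(10,0)·0.615385^0·0.384615^10 = 0.000071
  k=1: C(10,1)·0.615385^1·0.384615^9 = 0.001133
  k=2: C(10,2)·0.615385^2·0.384615^8 = 0.008161
  k=3: C(10,3)·0.615385^3·0.384615^7 = 0.034818
  k=4: C(10,4)·0.615385^4·0.384615^6 = 0.097491
1 − 0.141674 = 0.858326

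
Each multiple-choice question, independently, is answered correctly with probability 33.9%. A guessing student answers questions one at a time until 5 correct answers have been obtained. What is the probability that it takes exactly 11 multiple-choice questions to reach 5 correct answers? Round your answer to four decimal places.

0.0784

Y = trial on which the fifth success occurs; negative binomial, r=5, p=0.339.
P(Y=11) = C(10,4) · p^5 · (1−p)^6
= 210 · 0.0044771 · 0.083408 = 0.078420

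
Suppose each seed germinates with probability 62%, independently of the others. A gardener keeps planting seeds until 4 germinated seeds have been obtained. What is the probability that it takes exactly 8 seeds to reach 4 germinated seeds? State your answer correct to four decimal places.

0.1078

Y = trial on which the fourth success occurs; negative binomial, r=4, p=0.62.
P(Y=8) = C(7,3) · p^4 · (1−p)^4
= 35 · 0.14776 · 0.020851 = 0.107837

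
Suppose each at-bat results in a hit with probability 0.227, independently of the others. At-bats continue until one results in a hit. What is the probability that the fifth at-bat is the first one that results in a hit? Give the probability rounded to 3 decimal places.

0.081

Geometric (trials to first success), p = 0.227.
P(Y = 5) = (1−p)^4 · p = 0.35704 · 0.227 = 0.08105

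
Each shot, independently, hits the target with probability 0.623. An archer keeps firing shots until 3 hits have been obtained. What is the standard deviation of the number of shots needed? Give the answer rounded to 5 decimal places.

Y = total shots until the third success; negative binomial with r=3, p=0.623.
SD(Y) = √[r(1−p)/p²] = √(2.9139796) = 1.7070383

1.70704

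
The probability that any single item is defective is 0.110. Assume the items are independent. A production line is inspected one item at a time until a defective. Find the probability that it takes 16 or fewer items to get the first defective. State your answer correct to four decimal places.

Y = number of items to the first success; geometric, p = 0.11.
P(Y ≤ 16) = 1 − (1−p)^16 = 1 − 0.154967 = 0.845033

0.8450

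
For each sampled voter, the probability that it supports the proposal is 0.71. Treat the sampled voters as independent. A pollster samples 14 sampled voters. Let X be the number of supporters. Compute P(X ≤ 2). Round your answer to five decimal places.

X ~ Binomial(14, 0.71); P(X ≤ 2) = Σ C(14,k) p^k (1−p)^(14−k) over k:
  k=0: C(14,0)·0.71^0·0.29^14 = 0.0000000
  k=1: C(14,1)·0.71^1·0.29^13 = 0.0000010
  k=2: C(14,2)·0.71^2·0.29^12 = 0.0000162
Total = 0.0000173

0.00002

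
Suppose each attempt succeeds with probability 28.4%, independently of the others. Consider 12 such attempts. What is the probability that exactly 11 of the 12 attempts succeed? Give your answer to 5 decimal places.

0.00001

X ~ Binomial(n=12, p=0.284).
P(X=11) = C(12,11) · p^11 · (1−p)^1
= 12 · 9.694e-07 · 0.716 = 0.0000083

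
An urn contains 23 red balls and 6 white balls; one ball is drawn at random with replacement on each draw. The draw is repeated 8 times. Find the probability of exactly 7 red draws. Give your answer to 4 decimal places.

0.3267

X ~ Binomial(n=8, p=0.793103).
P(X=7) = C(8,7) · p^7 · (1−p)^1
= 8 · 0.19738 · 0.2069 = 0.326702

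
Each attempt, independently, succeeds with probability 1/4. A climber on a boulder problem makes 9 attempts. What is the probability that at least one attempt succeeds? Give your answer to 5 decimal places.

P(at least one) = 1 − P(none) = 1 − (1 − 0.25)^9
= 1 − 0.0750847 = 0.9249153

0.92492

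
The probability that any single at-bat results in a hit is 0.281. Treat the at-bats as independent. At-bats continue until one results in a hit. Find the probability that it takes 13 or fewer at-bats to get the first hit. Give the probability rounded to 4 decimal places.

0.9863

Y = number of at-bats to the first success; geometric, p = 0.281.
P(Y ≤ 13) = 1 − (1−p)^13 = 1 − 0.013724 = 0.986276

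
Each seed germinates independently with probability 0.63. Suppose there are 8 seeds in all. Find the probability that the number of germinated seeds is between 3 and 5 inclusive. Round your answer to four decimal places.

0.5853

X ~ Binomial(8, 0.63); P(3 ≤ X ≤ 5) = Σ C(8,k) p^k (1−p)^(8−k) over k:
  k=3: C(8,3)·0.63^3·0.37^5 = 0.097100
  k=4: C(8,4)·0.63^4·0.37^4 = 0.206665
  k=5: C(8,5)·0.63^5·0.37^3 = 0.281511
Total = 0.585276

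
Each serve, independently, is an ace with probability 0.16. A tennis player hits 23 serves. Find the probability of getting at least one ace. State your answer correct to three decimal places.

P(at least one) = 1 − P(none) = 1 − (1 − 0.16)^23
= 1 − 0.01813 = 0.98187

0.982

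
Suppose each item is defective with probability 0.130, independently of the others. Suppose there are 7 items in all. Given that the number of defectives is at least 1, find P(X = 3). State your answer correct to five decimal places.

0.07074

X ~ Binomial(7, 0.13). Want P(X=3 | X≥1) = P(X=3) / P(X≥1).
P(X=3) = C(7,3)·0.13^3·0.87^4 = 0.0440530
P(X≥1) = 1 − 0.3772548 = 0.6227452
Ratio = 0.0440530 / 0.6227452 = 0.0707399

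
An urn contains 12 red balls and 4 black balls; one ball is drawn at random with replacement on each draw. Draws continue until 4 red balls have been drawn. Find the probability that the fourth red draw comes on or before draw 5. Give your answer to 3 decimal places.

0.633

Finishing within 5 draws ⇔ at least 4 successes in the first 5. With X ~ Binomial(5, 0.75), P(Y ≤ 5) = 1 − P(X ≤ 3).
  k=0: C(5,0)·0.75^0·0.25^5 = 0.00098
  k=1: C(5,1)·0.75^1·0.25^4 = 0.01465
  k=2: C(5,2)·0.75^2·0.25^3 = 0.08789
  k=3: C(5,3)·0.75^3·0.25^2 = 0.26367
1 − 0.36719 = 0.63281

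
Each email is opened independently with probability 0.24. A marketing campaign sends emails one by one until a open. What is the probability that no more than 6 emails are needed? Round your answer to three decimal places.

Y = number of emails to the first success; geometric, p = 0.24.
P(Y ≤ 6) = 1 − (1−p)^6 = 1 − 0.19270 = 0.80730

0.807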